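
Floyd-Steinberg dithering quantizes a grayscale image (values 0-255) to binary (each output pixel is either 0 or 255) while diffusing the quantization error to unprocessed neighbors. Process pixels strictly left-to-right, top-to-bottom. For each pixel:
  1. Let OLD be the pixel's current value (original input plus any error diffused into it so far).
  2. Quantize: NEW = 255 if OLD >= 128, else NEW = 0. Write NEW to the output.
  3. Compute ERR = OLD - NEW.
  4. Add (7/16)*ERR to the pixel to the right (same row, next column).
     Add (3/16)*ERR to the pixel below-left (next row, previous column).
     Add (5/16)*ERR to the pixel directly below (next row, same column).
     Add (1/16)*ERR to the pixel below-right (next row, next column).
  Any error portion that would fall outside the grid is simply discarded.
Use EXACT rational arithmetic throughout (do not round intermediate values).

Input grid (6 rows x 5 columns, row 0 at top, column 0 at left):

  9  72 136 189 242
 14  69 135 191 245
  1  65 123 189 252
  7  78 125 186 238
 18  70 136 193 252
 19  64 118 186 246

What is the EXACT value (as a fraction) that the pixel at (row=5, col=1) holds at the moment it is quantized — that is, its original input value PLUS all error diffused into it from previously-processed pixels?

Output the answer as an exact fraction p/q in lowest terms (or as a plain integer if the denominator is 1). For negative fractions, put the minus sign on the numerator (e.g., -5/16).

Answer: 540027212054015/8796093022208

Derivation:
(0,0): OLD=9 → NEW=0, ERR=9
(0,1): OLD=1215/16 → NEW=0, ERR=1215/16
(0,2): OLD=43321/256 → NEW=255, ERR=-21959/256
(0,3): OLD=620431/4096 → NEW=255, ERR=-424049/4096
(0,4): OLD=12891369/65536 → NEW=255, ERR=-3820311/65536
(1,0): OLD=7949/256 → NEW=0, ERR=7949/256
(1,1): OLD=185947/2048 → NEW=0, ERR=185947/2048
(1,2): OLD=8732791/65536 → NEW=255, ERR=-7978889/65536
(1,3): OLD=23354859/262144 → NEW=0, ERR=23354859/262144
(1,4): OLD=1087543137/4194304 → NEW=255, ERR=17995617/4194304
(2,0): OLD=908569/32768 → NEW=0, ERR=908569/32768
(2,1): OLD=88727203/1048576 → NEW=0, ERR=88727203/1048576
(2,2): OLD=2421840041/16777216 → NEW=255, ERR=-1856350039/16777216
(2,3): OLD=43386757611/268435456 → NEW=255, ERR=-25064283669/268435456
(2,4): OLD=936555745965/4294967296 → NEW=255, ERR=-158660914515/4294967296
(3,0): OLD=528993161/16777216 → NEW=0, ERR=528993161/16777216
(3,1): OLD=13317615573/134217728 → NEW=0, ERR=13317615573/134217728
(3,2): OLD=522330839863/4294967296 → NEW=0, ERR=522330839863/4294967296
(3,3): OLD=1685223438111/8589934592 → NEW=255, ERR=-505209882849/8589934592
(3,4): OLD=26785335523835/137438953472 → NEW=255, ERR=-8261597611525/137438953472
(4,0): OLD=99767278823/2147483648 → NEW=0, ERR=99767278823/2147483648
(4,1): OLD=10040338535527/68719476736 → NEW=255, ERR=-7483128032153/68719476736
(4,2): OLD=133631734326505/1099511627776 → NEW=0, ERR=133631734326505/1099511627776
(4,3): OLD=3942818074162791/17592186044416 → NEW=255, ERR=-543189367163289/17592186044416
(4,4): OLD=60807276249491537/281474976710656 → NEW=255, ERR=-10968842811725743/281474976710656
(5,0): OLD=14404101442965/1099511627776 → NEW=0, ERR=14404101442965/1099511627776
(5,1): OLD=540027212054015/8796093022208 → NEW=0, ERR=540027212054015/8796093022208
Target (5,1): original=64, with diffused error = 540027212054015/8796093022208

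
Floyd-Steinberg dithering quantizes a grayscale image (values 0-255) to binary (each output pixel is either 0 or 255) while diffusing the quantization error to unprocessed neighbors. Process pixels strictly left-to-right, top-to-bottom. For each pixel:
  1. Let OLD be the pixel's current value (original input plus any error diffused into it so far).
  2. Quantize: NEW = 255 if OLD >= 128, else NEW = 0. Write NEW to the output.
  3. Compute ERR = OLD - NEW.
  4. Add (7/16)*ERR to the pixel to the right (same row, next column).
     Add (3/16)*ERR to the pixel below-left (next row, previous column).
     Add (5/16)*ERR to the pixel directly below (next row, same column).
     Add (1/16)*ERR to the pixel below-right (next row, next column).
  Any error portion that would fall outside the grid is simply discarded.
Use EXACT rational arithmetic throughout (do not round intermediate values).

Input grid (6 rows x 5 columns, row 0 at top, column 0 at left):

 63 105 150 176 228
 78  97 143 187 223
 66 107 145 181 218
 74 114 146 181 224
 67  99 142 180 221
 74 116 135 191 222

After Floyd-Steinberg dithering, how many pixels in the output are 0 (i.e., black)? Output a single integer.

Answer: 12

Derivation:
(0,0): OLD=63 → NEW=0, ERR=63
(0,1): OLD=2121/16 → NEW=255, ERR=-1959/16
(0,2): OLD=24687/256 → NEW=0, ERR=24687/256
(0,3): OLD=893705/4096 → NEW=255, ERR=-150775/4096
(0,4): OLD=13886783/65536 → NEW=255, ERR=-2824897/65536
(1,0): OLD=19131/256 → NEW=0, ERR=19131/256
(1,1): OLD=232349/2048 → NEW=0, ERR=232349/2048
(1,2): OLD=13645665/65536 → NEW=255, ERR=-3066015/65536
(1,3): OLD=40101197/262144 → NEW=255, ERR=-26745523/262144
(1,4): OLD=681963591/4194304 → NEW=255, ERR=-387583929/4194304
(2,0): OLD=3624975/32768 → NEW=0, ERR=3624975/32768
(2,1): OLD=195822613/1048576 → NEW=255, ERR=-71564267/1048576
(2,2): OLD=1484481663/16777216 → NEW=0, ERR=1484481663/16777216
(2,3): OLD=44983714829/268435456 → NEW=255, ERR=-23467326451/268435456
(2,4): OLD=620617312539/4294967296 → NEW=255, ERR=-474599347941/4294967296
(3,0): OLD=1606817183/16777216 → NEW=0, ERR=1606817183/16777216
(3,1): OLD=21216826547/134217728 → NEW=255, ERR=-13008694093/134217728
(3,2): OLD=474979609249/4294967296 → NEW=0, ERR=474979609249/4294967296
(3,3): OLD=1605240712473/8589934592 → NEW=255, ERR=-585192608487/8589934592
(3,4): OLD=21193029392477/137438953472 → NEW=255, ERR=-13853903742883/137438953472
(4,0): OLD=169128009457/2147483648 → NEW=0, ERR=169128009457/2147483648
(4,1): OLD=8925913300977/68719476736 → NEW=255, ERR=-8597553266703/68719476736
(4,2): OLD=113241073037887/1099511627776 → NEW=0, ERR=113241073037887/1099511627776
(4,3): OLD=3373858819966961/17592186044416 → NEW=255, ERR=-1112148621359119/17592186044416
(4,4): OLD=44355956645914647/281474976710656 → NEW=255, ERR=-27420162415302633/281474976710656
(5,0): OLD=82631682168435/1099511627776 → NEW=0, ERR=82631682168435/1099511627776
(5,1): OLD=1178813927475353/8796093022208 → NEW=255, ERR=-1064189793187687/8796093022208
(5,2): OLD=26622331093988577/281474976710656 → NEW=0, ERR=26622331093988577/281474976710656
(5,3): OLD=226075296057186607/1125899906842624 → NEW=255, ERR=-61029180187682513/1125899906842624
(5,4): OLD=2952411447718186581/18014398509481984 → NEW=255, ERR=-1641260172199719339/18014398509481984
Output grid:
  Row 0: .#.##  (2 black, running=2)
  Row 1: ..###  (2 black, running=4)
  Row 2: .#.##  (2 black, running=6)
  Row 3: .#.##  (2 black, running=8)
  Row 4: .#.##  (2 black, running=10)
  Row 5: .#.##  (2 black, running=12)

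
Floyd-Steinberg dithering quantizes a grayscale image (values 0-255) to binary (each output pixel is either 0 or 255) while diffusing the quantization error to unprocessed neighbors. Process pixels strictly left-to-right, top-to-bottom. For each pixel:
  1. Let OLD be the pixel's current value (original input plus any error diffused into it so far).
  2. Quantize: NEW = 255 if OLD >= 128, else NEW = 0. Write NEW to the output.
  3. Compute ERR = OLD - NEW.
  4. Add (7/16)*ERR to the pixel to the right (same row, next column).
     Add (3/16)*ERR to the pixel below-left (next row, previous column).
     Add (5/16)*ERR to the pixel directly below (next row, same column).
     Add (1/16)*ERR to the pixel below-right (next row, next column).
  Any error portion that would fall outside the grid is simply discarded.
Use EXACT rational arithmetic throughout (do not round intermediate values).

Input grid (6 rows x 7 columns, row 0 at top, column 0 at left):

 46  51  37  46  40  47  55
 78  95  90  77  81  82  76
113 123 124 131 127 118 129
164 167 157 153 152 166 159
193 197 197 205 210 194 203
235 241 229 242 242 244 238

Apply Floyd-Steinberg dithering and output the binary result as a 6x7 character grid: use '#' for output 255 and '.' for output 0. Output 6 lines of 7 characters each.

Answer: .......
.#.#.#.
#.#.#.#
#.##.#.
###.###
#######

Derivation:
(0,0): OLD=46 → NEW=0, ERR=46
(0,1): OLD=569/8 → NEW=0, ERR=569/8
(0,2): OLD=8719/128 → NEW=0, ERR=8719/128
(0,3): OLD=155241/2048 → NEW=0, ERR=155241/2048
(0,4): OLD=2397407/32768 → NEW=0, ERR=2397407/32768
(0,5): OLD=41423385/524288 → NEW=0, ERR=41423385/524288
(0,6): OLD=751337135/8388608 → NEW=0, ERR=751337135/8388608
(1,0): OLD=13531/128 → NEW=0, ERR=13531/128
(1,1): OLD=183421/1024 → NEW=255, ERR=-77699/1024
(1,2): OLD=3170241/32768 → NEW=0, ERR=3170241/32768
(1,3): OLD=21101357/131072 → NEW=255, ERR=-12322003/131072
(1,4): OLD=690265575/8388608 → NEW=0, ERR=690265575/8388608
(1,5): OLD=11009665559/67108864 → NEW=255, ERR=-6103094761/67108864
(1,6): OLD=74238393977/1073741824 → NEW=0, ERR=74238393977/1073741824
(2,0): OLD=2159535/16384 → NEW=255, ERR=-2018385/16384
(2,1): OLD=36772853/524288 → NEW=0, ERR=36772853/524288
(2,2): OLD=1363570719/8388608 → NEW=255, ERR=-775524321/8388608
(2,3): OLD=5546594791/67108864 → NEW=0, ERR=5546594791/67108864
(2,4): OLD=89091924183/536870912 → NEW=255, ERR=-47810158377/536870912
(2,5): OLD=1180703941085/17179869184 → NEW=0, ERR=1180703941085/17179869184
(2,6): OLD=48100856842715/274877906944 → NEW=255, ERR=-21993009428005/274877906944
(3,0): OLD=1163108671/8388608 → NEW=255, ERR=-975986369/8388608
(3,1): OLD=7582149075/67108864 → NEW=0, ERR=7582149075/67108864
(3,2): OLD=105989123305/536870912 → NEW=255, ERR=-30912959255/536870912
(3,3): OLD=281667259439/2147483648 → NEW=255, ERR=-265941070801/2147483648
(3,4): OLD=24201156640063/274877906944 → NEW=0, ERR=24201156640063/274877906944
(3,5): OLD=451741151618733/2199023255552 → NEW=255, ERR=-109009778547027/2199023255552
(3,6): OLD=4102656439633779/35184372088832 → NEW=0, ERR=4102656439633779/35184372088832
(4,0): OLD=190939164497/1073741824 → NEW=255, ERR=-82865000623/1073741824
(4,1): OLD=3100547140125/17179869184 → NEW=255, ERR=-1280319501795/17179869184
(4,2): OLD=35801082138579/274877906944 → NEW=255, ERR=-34292784132141/274877906944
(4,3): OLD=274061897660161/2199023255552 → NEW=0, ERR=274061897660161/2199023255552
(4,4): OLD=4837922347868531/17592186044416 → NEW=255, ERR=351914906542451/17592186044416
(4,5): OLD=120824034740396083/562949953421312 → NEW=255, ERR=-22728203382038477/562949953421312
(4,6): OLD=1969670036900815445/9007199254740992 → NEW=255, ERR=-327165773058137515/9007199254740992
(5,0): OLD=54126149576615/274877906944 → NEW=255, ERR=-15967716694105/274877906944
(5,1): OLD=360818919808909/2199023255552 → NEW=255, ERR=-199932010356851/2199023255552
(5,2): OLD=2972145283654827/17592186044416 → NEW=255, ERR=-1513862157671253/17592186044416
(5,3): OLD=33671695850928375/140737488355328 → NEW=255, ERR=-2216363679680265/140737488355328
(5,4): OLD=2175965657317950589/9007199254740992 → NEW=255, ERR=-120870152641002371/9007199254740992
(5,5): OLD=15849220832217030189/72057594037927936 → NEW=255, ERR=-2525465647454593491/72057594037927936
(5,6): OLD=240721217609021000195/1152921504606846976 → NEW=255, ERR=-53273766065724978685/1152921504606846976
Row 0: .......
Row 1: .#.#.#.
Row 2: #.#.#.#
Row 3: #.##.#.
Row 4: ###.###
Row 5: #######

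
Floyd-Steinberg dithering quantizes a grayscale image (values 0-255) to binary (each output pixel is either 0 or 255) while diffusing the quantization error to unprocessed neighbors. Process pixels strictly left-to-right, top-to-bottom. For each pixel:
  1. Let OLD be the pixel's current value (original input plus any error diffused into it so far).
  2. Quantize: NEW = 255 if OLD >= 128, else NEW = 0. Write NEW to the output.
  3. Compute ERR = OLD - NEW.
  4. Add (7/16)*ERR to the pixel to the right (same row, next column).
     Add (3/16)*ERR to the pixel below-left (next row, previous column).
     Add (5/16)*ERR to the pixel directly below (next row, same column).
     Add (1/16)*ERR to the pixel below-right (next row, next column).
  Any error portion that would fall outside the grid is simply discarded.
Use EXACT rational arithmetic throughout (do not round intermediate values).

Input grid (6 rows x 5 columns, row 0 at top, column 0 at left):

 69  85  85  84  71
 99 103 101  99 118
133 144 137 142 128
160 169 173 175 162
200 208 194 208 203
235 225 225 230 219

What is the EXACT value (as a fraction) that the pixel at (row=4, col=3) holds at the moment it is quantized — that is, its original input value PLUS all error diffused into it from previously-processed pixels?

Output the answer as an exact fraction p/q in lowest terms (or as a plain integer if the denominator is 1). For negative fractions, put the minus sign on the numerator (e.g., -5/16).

(0,0): OLD=69 → NEW=0, ERR=69
(0,1): OLD=1843/16 → NEW=0, ERR=1843/16
(0,2): OLD=34661/256 → NEW=255, ERR=-30619/256
(0,3): OLD=129731/4096 → NEW=0, ERR=129731/4096
(0,4): OLD=5561173/65536 → NEW=0, ERR=5561173/65536
(1,0): OLD=36393/256 → NEW=255, ERR=-28887/256
(1,1): OLD=146463/2048 → NEW=0, ERR=146463/2048
(1,2): OLD=7081099/65536 → NEW=0, ERR=7081099/65536
(1,3): OLD=43150063/262144 → NEW=255, ERR=-23696657/262144
(1,4): OLD=448577517/4194304 → NEW=0, ERR=448577517/4194304
(2,0): OLD=3642053/32768 → NEW=0, ERR=3642053/32768
(2,1): OLD=239265991/1048576 → NEW=255, ERR=-28120889/1048576
(2,2): OLD=2458749461/16777216 → NEW=255, ERR=-1819440619/16777216
(2,3): OLD=24994511727/268435456 → NEW=0, ERR=24994511727/268435456
(2,4): OLD=843996824649/4294967296 → NEW=255, ERR=-251219835831/4294967296
(3,0): OLD=3182720373/16777216 → NEW=255, ERR=-1095469707/16777216
(3,1): OLD=15927021137/134217728 → NEW=0, ERR=15927021137/134217728
(3,2): OLD=888236976203/4294967296 → NEW=255, ERR=-206979684277/4294967296
(3,3): OLD=1419646908883/8589934592 → NEW=255, ERR=-770786412077/8589934592
(3,4): OLD=15157231594879/137438953472 → NEW=0, ERR=15157231594879/137438953472
(4,0): OLD=433459004731/2147483648 → NEW=255, ERR=-114149325509/2147483648
(4,1): OLD=14342504688059/68719476736 → NEW=255, ERR=-3180961879621/68719476736
(4,2): OLD=164135908821333/1099511627776 → NEW=255, ERR=-116239556261547/1099511627776
(4,3): OLD=2662981258780603/17592186044416 → NEW=255, ERR=-1823026182545477/17592186044416
Target (4,3): original=208, with diffused error = 2662981258780603/17592186044416

Answer: 2662981258780603/17592186044416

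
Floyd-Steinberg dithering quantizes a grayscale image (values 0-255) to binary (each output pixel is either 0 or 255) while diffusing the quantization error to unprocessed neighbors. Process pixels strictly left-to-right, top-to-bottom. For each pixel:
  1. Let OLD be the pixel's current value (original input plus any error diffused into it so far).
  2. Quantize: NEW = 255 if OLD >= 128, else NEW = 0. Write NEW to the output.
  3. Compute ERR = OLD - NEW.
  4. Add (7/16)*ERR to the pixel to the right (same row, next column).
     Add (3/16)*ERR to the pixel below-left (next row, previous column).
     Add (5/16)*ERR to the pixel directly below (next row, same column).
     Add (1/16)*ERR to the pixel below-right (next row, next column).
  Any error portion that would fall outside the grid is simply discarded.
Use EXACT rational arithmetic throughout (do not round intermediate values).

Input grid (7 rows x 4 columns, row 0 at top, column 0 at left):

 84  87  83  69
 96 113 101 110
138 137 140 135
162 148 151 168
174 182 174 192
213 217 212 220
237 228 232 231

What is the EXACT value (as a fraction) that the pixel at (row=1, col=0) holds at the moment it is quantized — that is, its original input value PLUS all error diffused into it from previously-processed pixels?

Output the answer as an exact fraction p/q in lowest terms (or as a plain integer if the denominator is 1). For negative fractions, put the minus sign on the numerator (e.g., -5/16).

Answer: 9309/64

Derivation:
(0,0): OLD=84 → NEW=0, ERR=84
(0,1): OLD=495/4 → NEW=0, ERR=495/4
(0,2): OLD=8777/64 → NEW=255, ERR=-7543/64
(0,3): OLD=17855/1024 → NEW=0, ERR=17855/1024
(1,0): OLD=9309/64 → NEW=255, ERR=-7011/64
Target (1,0): original=96, with diffused error = 9309/64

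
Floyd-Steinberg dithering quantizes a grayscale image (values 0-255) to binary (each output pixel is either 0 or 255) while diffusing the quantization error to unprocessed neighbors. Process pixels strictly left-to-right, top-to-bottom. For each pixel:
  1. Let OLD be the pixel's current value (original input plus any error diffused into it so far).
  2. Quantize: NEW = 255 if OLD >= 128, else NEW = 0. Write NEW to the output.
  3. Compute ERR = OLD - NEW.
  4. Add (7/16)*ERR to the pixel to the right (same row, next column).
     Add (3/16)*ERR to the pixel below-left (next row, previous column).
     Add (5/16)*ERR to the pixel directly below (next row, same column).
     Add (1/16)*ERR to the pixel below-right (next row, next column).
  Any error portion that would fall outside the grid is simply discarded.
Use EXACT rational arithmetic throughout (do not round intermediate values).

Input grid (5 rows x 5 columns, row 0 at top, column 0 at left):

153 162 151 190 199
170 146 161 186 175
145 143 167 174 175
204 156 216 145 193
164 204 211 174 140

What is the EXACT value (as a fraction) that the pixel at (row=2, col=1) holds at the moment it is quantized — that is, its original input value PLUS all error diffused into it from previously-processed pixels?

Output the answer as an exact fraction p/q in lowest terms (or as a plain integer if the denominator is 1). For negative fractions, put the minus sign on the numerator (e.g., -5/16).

(0,0): OLD=153 → NEW=255, ERR=-102
(0,1): OLD=939/8 → NEW=0, ERR=939/8
(0,2): OLD=25901/128 → NEW=255, ERR=-6739/128
(0,3): OLD=341947/2048 → NEW=255, ERR=-180293/2048
(0,4): OLD=5258781/32768 → NEW=255, ERR=-3097059/32768
(1,0): OLD=20497/128 → NEW=255, ERR=-12143/128
(1,1): OLD=127927/1024 → NEW=0, ERR=127927/1024
(1,2): OLD=6227011/32768 → NEW=255, ERR=-2128829/32768
(1,3): OLD=14293991/131072 → NEW=0, ERR=14293991/131072
(1,4): OLD=393579605/2097152 → NEW=255, ERR=-141194155/2097152
(2,0): OLD=2273741/16384 → NEW=255, ERR=-1904179/16384
(2,1): OLD=59287903/524288 → NEW=0, ERR=59287903/524288
Target (2,1): original=143, with diffused error = 59287903/524288

Answer: 59287903/524288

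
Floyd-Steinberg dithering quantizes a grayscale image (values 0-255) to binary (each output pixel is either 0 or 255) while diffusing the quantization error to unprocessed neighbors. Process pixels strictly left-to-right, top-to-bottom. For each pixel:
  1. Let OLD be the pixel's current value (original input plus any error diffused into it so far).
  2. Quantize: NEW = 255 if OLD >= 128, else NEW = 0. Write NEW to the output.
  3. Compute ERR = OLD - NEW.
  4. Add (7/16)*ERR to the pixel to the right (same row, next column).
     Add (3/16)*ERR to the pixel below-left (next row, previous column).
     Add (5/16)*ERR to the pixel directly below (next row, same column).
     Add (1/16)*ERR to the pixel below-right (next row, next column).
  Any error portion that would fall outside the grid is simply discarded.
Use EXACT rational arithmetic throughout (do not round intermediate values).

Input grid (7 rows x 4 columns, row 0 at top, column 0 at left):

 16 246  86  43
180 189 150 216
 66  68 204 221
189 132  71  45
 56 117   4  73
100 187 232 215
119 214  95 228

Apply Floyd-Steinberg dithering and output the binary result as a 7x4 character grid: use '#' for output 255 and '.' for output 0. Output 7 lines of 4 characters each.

Answer: .#..
####
..##
#...
.#..
.###
##.#

Derivation:
(0,0): OLD=16 → NEW=0, ERR=16
(0,1): OLD=253 → NEW=255, ERR=-2
(0,2): OLD=681/8 → NEW=0, ERR=681/8
(0,3): OLD=10271/128 → NEW=0, ERR=10271/128
(1,0): OLD=1477/8 → NEW=255, ERR=-563/8
(1,1): OLD=11171/64 → NEW=255, ERR=-5149/64
(1,2): OLD=320151/2048 → NEW=255, ERR=-202089/2048
(1,3): OLD=6659281/32768 → NEW=255, ERR=-1696559/32768
(2,0): OLD=29617/1024 → NEW=0, ERR=29617/1024
(2,1): OLD=1068627/32768 → NEW=0, ERR=1068627/32768
(2,2): OLD=11317757/65536 → NEW=255, ERR=-5393923/65536
(2,3): OLD=170545397/1048576 → NEW=255, ERR=-96841483/1048576
(3,0): OLD=107035033/524288 → NEW=255, ERR=-26658407/524288
(3,1): OLD=891887319/8388608 → NEW=0, ERR=891887319/8388608
(3,2): OLD=10269932121/134217728 → NEW=0, ERR=10269932121/134217728
(3,3): OLD=95500985583/2147483648 → NEW=0, ERR=95500985583/2147483648
(4,0): OLD=8059182165/134217728 → NEW=0, ERR=8059182165/134217728
(4,1): OLD=201503045831/1073741824 → NEW=255, ERR=-72301119289/1073741824
(4,2): OLD=461643963519/34359738368 → NEW=0, ERR=461643963519/34359738368
(4,3): OLD=53632863628073/549755813888 → NEW=0, ERR=53632863628073/549755813888
(5,0): OLD=1823450847133/17179869184 → NEW=0, ERR=1823450847133/17179869184
(5,1): OLD=120212552495475/549755813888 → NEW=255, ERR=-19975180045965/549755813888
(5,2): OLD=128854953482517/549755813888 → NEW=255, ERR=-11332779058923/549755813888
(5,3): OLD=130461322994933/549755813888 → NEW=255, ERR=-9726409546507/549755813888
(6,0): OLD=1278561665046137/8796093022208 → NEW=255, ERR=-964442055616903/8796093022208
(6,1): OLD=22158347153948463/140737488355328 → NEW=255, ERR=-13729712376660177/140737488355328
(6,2): OLD=90723509844571465/2251799813685248 → NEW=0, ERR=90723509844571465/2251799813685248
(6,3): OLD=8604014358697972991/36028797018963968 → NEW=255, ERR=-583328881137838849/36028797018963968
Row 0: .#..
Row 1: ####
Row 2: ..##
Row 3: #...
Row 4: .#..
Row 5: .###
Row 6: ##.#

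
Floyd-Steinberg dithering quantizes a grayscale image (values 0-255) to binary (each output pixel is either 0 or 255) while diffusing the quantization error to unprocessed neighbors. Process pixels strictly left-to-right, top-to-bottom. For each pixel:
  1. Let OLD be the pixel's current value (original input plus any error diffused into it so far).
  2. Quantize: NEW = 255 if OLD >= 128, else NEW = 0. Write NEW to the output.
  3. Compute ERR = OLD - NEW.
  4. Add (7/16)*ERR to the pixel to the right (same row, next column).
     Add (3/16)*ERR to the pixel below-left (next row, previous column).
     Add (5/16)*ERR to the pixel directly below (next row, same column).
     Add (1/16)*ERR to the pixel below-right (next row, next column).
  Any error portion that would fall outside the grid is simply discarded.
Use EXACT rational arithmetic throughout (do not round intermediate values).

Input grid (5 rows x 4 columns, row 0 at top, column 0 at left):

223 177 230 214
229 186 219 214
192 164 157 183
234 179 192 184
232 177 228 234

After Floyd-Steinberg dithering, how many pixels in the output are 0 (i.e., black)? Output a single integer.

Answer: 3

Derivation:
(0,0): OLD=223 → NEW=255, ERR=-32
(0,1): OLD=163 → NEW=255, ERR=-92
(0,2): OLD=759/4 → NEW=255, ERR=-261/4
(0,3): OLD=11869/64 → NEW=255, ERR=-4451/64
(1,0): OLD=807/4 → NEW=255, ERR=-213/4
(1,1): OLD=3831/32 → NEW=0, ERR=3831/32
(1,2): OLD=237769/1024 → NEW=255, ERR=-23351/1024
(1,3): OLD=2919823/16384 → NEW=255, ERR=-1258097/16384
(2,0): OLD=101277/512 → NEW=255, ERR=-29283/512
(2,1): OLD=2765393/16384 → NEW=255, ERR=-1412527/16384
(2,2): OLD=6897005/65536 → NEW=0, ERR=6897005/65536
(2,3): OLD=213512039/1048576 → NEW=255, ERR=-53874841/1048576
(3,0): OLD=52418835/262144 → NEW=255, ERR=-14427885/262144
(3,1): OLD=604554225/4194304 → NEW=255, ERR=-464993295/4194304
(3,2): OLD=10828885419/67108864 → NEW=255, ERR=-6283874901/67108864
(3,3): OLD=143403955309/1073741824 → NEW=255, ERR=-130400209811/1073741824
(4,0): OLD=13020045763/67108864 → NEW=255, ERR=-4092714557/67108864
(4,1): OLD=50829337043/536870912 → NEW=0, ERR=50829337043/536870912
(4,2): OLD=3615671987521/17179869184 → NEW=255, ERR=-765194654399/17179869184
(4,3): OLD=46924378884567/274877906944 → NEW=255, ERR=-23169487386153/274877906944
Output grid:
  Row 0: ####  (0 black, running=0)
  Row 1: #.##  (1 black, running=1)
  Row 2: ##.#  (1 black, running=2)
  Row 3: ####  (0 black, running=2)
  Row 4: #.##  (1 black, running=3)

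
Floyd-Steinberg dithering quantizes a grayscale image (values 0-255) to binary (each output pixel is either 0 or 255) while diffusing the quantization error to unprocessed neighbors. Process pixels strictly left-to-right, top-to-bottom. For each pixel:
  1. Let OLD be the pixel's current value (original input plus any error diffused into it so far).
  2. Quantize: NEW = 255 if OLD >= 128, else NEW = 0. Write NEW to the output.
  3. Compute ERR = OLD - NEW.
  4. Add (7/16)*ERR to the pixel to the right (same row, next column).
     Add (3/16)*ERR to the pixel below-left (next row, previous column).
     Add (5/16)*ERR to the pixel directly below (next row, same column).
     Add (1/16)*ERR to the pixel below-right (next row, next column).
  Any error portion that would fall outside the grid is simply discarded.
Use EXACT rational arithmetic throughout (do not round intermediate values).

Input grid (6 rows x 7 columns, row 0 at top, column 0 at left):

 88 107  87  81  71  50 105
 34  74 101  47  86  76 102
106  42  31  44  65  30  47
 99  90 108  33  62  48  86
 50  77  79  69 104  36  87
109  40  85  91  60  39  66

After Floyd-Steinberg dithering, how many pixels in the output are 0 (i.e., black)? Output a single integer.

Answer: 32

Derivation:
(0,0): OLD=88 → NEW=0, ERR=88
(0,1): OLD=291/2 → NEW=255, ERR=-219/2
(0,2): OLD=1251/32 → NEW=0, ERR=1251/32
(0,3): OLD=50229/512 → NEW=0, ERR=50229/512
(0,4): OLD=933235/8192 → NEW=0, ERR=933235/8192
(0,5): OLD=13086245/131072 → NEW=0, ERR=13086245/131072
(0,6): OLD=311804675/2097152 → NEW=255, ERR=-222969085/2097152
(1,0): OLD=1311/32 → NEW=0, ERR=1311/32
(1,1): OLD=18057/256 → NEW=0, ERR=18057/256
(1,2): OLD=1274893/8192 → NEW=255, ERR=-814067/8192
(1,3): OLD=1900049/32768 → NEW=0, ERR=1900049/32768
(1,4): OLD=360332603/2097152 → NEW=255, ERR=-174441157/2097152
(1,5): OLD=972974619/16777216 → NEW=0, ERR=972974619/16777216
(1,6): OLD=26947514805/268435456 → NEW=0, ERR=26947514805/268435456
(2,0): OLD=540787/4096 → NEW=255, ERR=-503693/4096
(2,1): OLD=-764143/131072 → NEW=0, ERR=-764143/131072
(2,2): OLD=26583123/2097152 → NEW=0, ERR=26583123/2097152
(2,3): OLD=769383963/16777216 → NEW=0, ERR=769383963/16777216
(2,4): OLD=9874047523/134217728 → NEW=0, ERR=9874047523/134217728
(2,5): OLD=403437730041/4294967296 → NEW=0, ERR=403437730041/4294967296
(2,6): OLD=8458762203743/68719476736 → NEW=0, ERR=8458762203743/68719476736
(3,0): OLD=124734739/2097152 → NEW=0, ERR=124734739/2097152
(3,1): OLD=1826884583/16777216 → NEW=0, ERR=1826884583/16777216
(3,2): OLD=22526443917/134217728 → NEW=255, ERR=-11699076723/134217728
(3,3): OLD=12768061071/536870912 → NEW=0, ERR=12768061071/536870912
(3,4): OLD=7962742065939/68719476736 → NEW=0, ERR=7962742065939/68719476736
(3,5): OLD=85611284970553/549755813888 → NEW=255, ERR=-54576447570887/549755813888
(3,6): OLD=764419384508647/8796093022208 → NEW=0, ERR=764419384508647/8796093022208
(4,0): OLD=23891816109/268435456 → NEW=0, ERR=23891816109/268435456
(4,1): OLD=589877547449/4294967296 → NEW=255, ERR=-505339113031/4294967296
(4,2): OLD=793728514199/68719476736 → NEW=0, ERR=793728514199/68719476736
(4,3): OLD=53746129958509/549755813888 → NEW=0, ERR=53746129958509/549755813888
(4,4): OLD=729435709240399/4398046511104 → NEW=255, ERR=-392066151091121/4398046511104
(4,5): OLD=-1476003202188713/140737488355328 → NEW=0, ERR=-1476003202188713/140737488355328
(4,6): OLD=232756541557840273/2251799813685248 → NEW=0, ERR=232756541557840273/2251799813685248
(5,0): OLD=7885750913851/68719476736 → NEW=0, ERR=7885750913851/68719476736
(5,1): OLD=33625541466009/549755813888 → NEW=0, ERR=33625541466009/549755813888
(5,2): OLD=555675410562631/4398046511104 → NEW=0, ERR=555675410562631/4398046511104
(5,3): OLD=5658864482040787/35184372088832 → NEW=255, ERR=-3313150400611373/35184372088832
(5,4): OLD=-11059806907770759/2251799813685248 → NEW=0, ERR=-11059806907770759/2251799813685248
(5,5): OLD=853577967262484633/18014398509481984 → NEW=0, ERR=853577967262484633/18014398509481984
(5,6): OLD=34119583849283823191/288230376151711744 → NEW=0, ERR=34119583849283823191/288230376151711744
Output grid:
  Row 0: .#....#  (5 black, running=5)
  Row 1: ..#.#..  (5 black, running=10)
  Row 2: #......  (6 black, running=16)
  Row 3: ..#..#.  (5 black, running=21)
  Row 4: .#..#..  (5 black, running=26)
  Row 5: ...#...  (6 black, running=32)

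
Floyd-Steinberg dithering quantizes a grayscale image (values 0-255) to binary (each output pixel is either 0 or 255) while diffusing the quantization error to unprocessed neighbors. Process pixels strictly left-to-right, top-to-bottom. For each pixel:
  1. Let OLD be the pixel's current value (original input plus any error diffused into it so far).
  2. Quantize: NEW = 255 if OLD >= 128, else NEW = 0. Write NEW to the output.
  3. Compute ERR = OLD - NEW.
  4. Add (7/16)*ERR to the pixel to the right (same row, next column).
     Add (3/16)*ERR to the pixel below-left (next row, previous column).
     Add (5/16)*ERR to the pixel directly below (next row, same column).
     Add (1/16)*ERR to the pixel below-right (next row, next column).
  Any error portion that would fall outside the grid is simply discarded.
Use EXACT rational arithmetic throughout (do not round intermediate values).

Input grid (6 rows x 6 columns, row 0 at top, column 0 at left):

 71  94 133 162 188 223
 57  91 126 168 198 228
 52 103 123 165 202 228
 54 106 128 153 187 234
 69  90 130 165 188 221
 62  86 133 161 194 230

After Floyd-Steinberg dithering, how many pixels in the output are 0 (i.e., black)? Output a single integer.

Answer: 15

Derivation:
(0,0): OLD=71 → NEW=0, ERR=71
(0,1): OLD=2001/16 → NEW=0, ERR=2001/16
(0,2): OLD=48055/256 → NEW=255, ERR=-17225/256
(0,3): OLD=542977/4096 → NEW=255, ERR=-501503/4096
(0,4): OLD=8810247/65536 → NEW=255, ERR=-7901433/65536
(0,5): OLD=178522417/1048576 → NEW=255, ERR=-88864463/1048576
(1,0): OLD=26275/256 → NEW=0, ERR=26275/256
(1,1): OLD=341621/2048 → NEW=255, ERR=-180619/2048
(1,2): OLD=3358617/65536 → NEW=0, ERR=3358617/65536
(1,3): OLD=32859237/262144 → NEW=0, ERR=32859237/262144
(1,4): OLD=3214854607/16777216 → NEW=255, ERR=-1063335473/16777216
(1,5): OLD=44628011769/268435456 → NEW=255, ERR=-23823029511/268435456
(2,0): OLD=2213079/32768 → NEW=0, ERR=2213079/32768
(2,1): OLD=126889645/1048576 → NEW=0, ERR=126889645/1048576
(2,2): OLD=3522348359/16777216 → NEW=255, ERR=-755841721/16777216
(2,3): OLD=23592856783/134217728 → NEW=255, ERR=-10632663857/134217728
(2,4): OLD=595838032109/4294967296 → NEW=255, ERR=-499378628371/4294967296
(2,5): OLD=9994334055243/68719476736 → NEW=255, ERR=-7529132512437/68719476736
(3,0): OLD=1640731239/16777216 → NEW=0, ERR=1640731239/16777216
(3,1): OLD=24478009947/134217728 → NEW=255, ERR=-9747510693/134217728
(3,2): OLD=80377773121/1073741824 → NEW=0, ERR=80377773121/1073741824
(3,3): OLD=9371800005187/68719476736 → NEW=255, ERR=-8151666562493/68719476736
(3,4): OLD=40282698377443/549755813888 → NEW=0, ERR=40282698377443/549755813888
(3,5): OLD=1975178890909805/8796093022208 → NEW=255, ERR=-267824829753235/8796093022208
(4,0): OLD=184563089193/2147483648 → NEW=0, ERR=184563089193/2147483648
(4,1): OLD=4296797459349/34359738368 → NEW=0, ERR=4296797459349/34359738368
(4,2): OLD=199366838278191/1099511627776 → NEW=255, ERR=-81008626804689/1099511627776
(4,3): OLD=2007520014636939/17592186044416 → NEW=0, ERR=2007520014636939/17592186044416
(4,4): OLD=69721391845935163/281474976710656 → NEW=255, ERR=-2054727215282117/281474976710656
(4,5): OLD=958685195950638013/4503599627370496 → NEW=255, ERR=-189732709028838467/4503599627370496
(5,0): OLD=61740299974543/549755813888 → NEW=0, ERR=61740299974543/549755813888
(5,1): OLD=2916250214211967/17592186044416 → NEW=255, ERR=-1569757227114113/17592186044416
(5,2): OLD=14094850755720421/140737488355328 → NEW=0, ERR=14094850755720421/140737488355328
(5,3): OLD=1056106661649844135/4503599627370496 → NEW=255, ERR=-92311243329632345/4503599627370496
(5,4): OLD=1639167919936070599/9007199254740992 → NEW=255, ERR=-657667890022882361/9007199254740992
(5,5): OLD=26579739666109261619/144115188075855872 → NEW=255, ERR=-10169633293233985741/144115188075855872
Output grid:
  Row 0: ..####  (2 black, running=2)
  Row 1: .#..##  (3 black, running=5)
  Row 2: ..####  (2 black, running=7)
  Row 3: .#.#.#  (3 black, running=10)
  Row 4: ..#.##  (3 black, running=13)
  Row 5: .#.###  (2 black, running=15)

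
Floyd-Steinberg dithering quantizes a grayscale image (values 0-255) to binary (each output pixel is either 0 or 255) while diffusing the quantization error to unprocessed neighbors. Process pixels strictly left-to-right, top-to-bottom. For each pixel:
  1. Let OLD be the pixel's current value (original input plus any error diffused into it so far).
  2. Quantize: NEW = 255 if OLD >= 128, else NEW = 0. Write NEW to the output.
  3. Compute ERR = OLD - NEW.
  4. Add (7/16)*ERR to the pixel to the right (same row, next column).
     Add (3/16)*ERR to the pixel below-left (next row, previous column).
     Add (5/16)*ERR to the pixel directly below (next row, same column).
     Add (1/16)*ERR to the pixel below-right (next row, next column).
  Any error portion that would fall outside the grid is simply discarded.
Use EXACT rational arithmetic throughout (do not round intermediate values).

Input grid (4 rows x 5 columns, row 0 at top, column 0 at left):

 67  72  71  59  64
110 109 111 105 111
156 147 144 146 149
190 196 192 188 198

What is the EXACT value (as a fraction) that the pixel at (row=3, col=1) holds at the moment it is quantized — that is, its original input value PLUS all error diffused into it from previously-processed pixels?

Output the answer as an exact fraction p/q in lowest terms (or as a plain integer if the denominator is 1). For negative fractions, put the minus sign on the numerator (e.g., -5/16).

Answer: 24263766791/134217728

Derivation:
(0,0): OLD=67 → NEW=0, ERR=67
(0,1): OLD=1621/16 → NEW=0, ERR=1621/16
(0,2): OLD=29523/256 → NEW=0, ERR=29523/256
(0,3): OLD=448325/4096 → NEW=0, ERR=448325/4096
(0,4): OLD=7332579/65536 → NEW=0, ERR=7332579/65536
(1,0): OLD=38383/256 → NEW=255, ERR=-26897/256
(1,1): OLD=246793/2048 → NEW=0, ERR=246793/2048
(1,2): OLD=14851389/65536 → NEW=255, ERR=-1860291/65536
(1,3): OLD=40625017/262144 → NEW=255, ERR=-26221703/262144
(1,4): OLD=457360203/4194304 → NEW=0, ERR=457360203/4194304
(2,0): OLD=4776307/32768 → NEW=255, ERR=-3579533/32768
(2,1): OLD=131047585/1048576 → NEW=0, ERR=131047585/1048576
(2,2): OLD=2996126499/16777216 → NEW=255, ERR=-1282063581/16777216
(2,3): OLD=26838274489/268435456 → NEW=0, ERR=26838274489/268435456
(2,4): OLD=947322289615/4294967296 → NEW=255, ERR=-147894370865/4294967296
(3,0): OLD=3008088515/16777216 → NEW=255, ERR=-1270101565/16777216
(3,1): OLD=24263766791/134217728 → NEW=255, ERR=-9961753849/134217728
Target (3,1): original=196, with diffused error = 24263766791/134217728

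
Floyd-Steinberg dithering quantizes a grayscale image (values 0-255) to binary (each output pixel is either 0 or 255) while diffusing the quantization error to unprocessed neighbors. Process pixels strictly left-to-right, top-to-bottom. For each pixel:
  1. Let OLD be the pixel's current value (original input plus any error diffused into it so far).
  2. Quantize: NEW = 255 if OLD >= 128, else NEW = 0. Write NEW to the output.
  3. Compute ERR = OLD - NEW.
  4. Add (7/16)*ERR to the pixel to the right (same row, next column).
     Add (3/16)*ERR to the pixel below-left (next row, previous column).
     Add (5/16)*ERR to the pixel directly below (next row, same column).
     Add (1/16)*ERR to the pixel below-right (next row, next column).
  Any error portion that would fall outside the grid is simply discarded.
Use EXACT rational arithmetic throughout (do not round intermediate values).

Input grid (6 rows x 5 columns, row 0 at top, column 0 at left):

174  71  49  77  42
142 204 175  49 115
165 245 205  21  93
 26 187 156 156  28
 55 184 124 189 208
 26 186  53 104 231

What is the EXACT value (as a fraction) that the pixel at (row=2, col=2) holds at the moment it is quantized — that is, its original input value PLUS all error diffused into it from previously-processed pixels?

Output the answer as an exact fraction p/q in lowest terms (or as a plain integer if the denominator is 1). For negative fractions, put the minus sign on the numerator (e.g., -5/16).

Answer: 3433947295/16777216

Derivation:
(0,0): OLD=174 → NEW=255, ERR=-81
(0,1): OLD=569/16 → NEW=0, ERR=569/16
(0,2): OLD=16527/256 → NEW=0, ERR=16527/256
(0,3): OLD=431081/4096 → NEW=0, ERR=431081/4096
(0,4): OLD=5770079/65536 → NEW=0, ERR=5770079/65536
(1,0): OLD=31579/256 → NEW=0, ERR=31579/256
(1,1): OLD=565501/2048 → NEW=255, ERR=43261/2048
(1,2): OLD=14835521/65536 → NEW=255, ERR=-1876159/65536
(1,3): OLD=23568685/262144 → NEW=0, ERR=23568685/262144
(1,4): OLD=790316519/4194304 → NEW=255, ERR=-279231001/4194304
(2,0): OLD=6799663/32768 → NEW=255, ERR=-1556177/32768
(2,1): OLD=244492149/1048576 → NEW=255, ERR=-22894731/1048576
(2,2): OLD=3433947295/16777216 → NEW=255, ERR=-844242785/16777216
Target (2,2): original=205, with diffused error = 3433947295/16777216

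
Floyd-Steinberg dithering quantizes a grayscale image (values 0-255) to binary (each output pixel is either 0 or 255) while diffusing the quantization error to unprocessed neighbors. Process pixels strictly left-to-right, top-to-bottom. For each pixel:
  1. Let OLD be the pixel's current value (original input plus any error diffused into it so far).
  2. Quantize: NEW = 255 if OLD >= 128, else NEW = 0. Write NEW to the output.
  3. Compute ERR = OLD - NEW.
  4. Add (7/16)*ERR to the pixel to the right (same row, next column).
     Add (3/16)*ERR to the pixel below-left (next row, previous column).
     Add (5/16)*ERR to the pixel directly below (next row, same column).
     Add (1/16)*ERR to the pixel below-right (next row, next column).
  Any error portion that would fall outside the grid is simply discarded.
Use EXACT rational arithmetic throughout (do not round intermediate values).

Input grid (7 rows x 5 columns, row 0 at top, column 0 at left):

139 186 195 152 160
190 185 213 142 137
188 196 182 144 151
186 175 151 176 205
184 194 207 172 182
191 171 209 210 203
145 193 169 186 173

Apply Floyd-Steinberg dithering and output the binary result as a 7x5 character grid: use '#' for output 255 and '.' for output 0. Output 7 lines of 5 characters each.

Answer: ###.#
#.##.
##.##
#.#.#
#####
#.##.
.##.#

Derivation:
(0,0): OLD=139 → NEW=255, ERR=-116
(0,1): OLD=541/4 → NEW=255, ERR=-479/4
(0,2): OLD=9127/64 → NEW=255, ERR=-7193/64
(0,3): OLD=105297/1024 → NEW=0, ERR=105297/1024
(0,4): OLD=3358519/16384 → NEW=255, ERR=-819401/16384
(1,0): OLD=8403/64 → NEW=255, ERR=-7917/64
(1,1): OLD=33349/512 → NEW=0, ERR=33349/512
(1,2): OLD=3574505/16384 → NEW=255, ERR=-603415/16384
(1,3): OLD=9281173/65536 → NEW=255, ERR=-7430507/65536
(1,4): OLD=81992351/1048576 → NEW=0, ERR=81992351/1048576
(2,0): OLD=1323463/8192 → NEW=255, ERR=-765497/8192
(2,1): OLD=42162109/262144 → NEW=255, ERR=-24684611/262144
(2,2): OLD=470206455/4194304 → NEW=0, ERR=470206455/4194304
(2,3): OLD=11406793333/67108864 → NEW=255, ERR=-5705966987/67108864
(2,4): OLD=140821959667/1073741824 → NEW=255, ERR=-132982205453/1073741824
(3,0): OLD=583607191/4194304 → NEW=255, ERR=-485940329/4194304
(3,1): OLD=3693192459/33554432 → NEW=0, ERR=3693192459/33554432
(3,2): OLD=228019064873/1073741824 → NEW=255, ERR=-45785100247/1073741824
(3,3): OLD=246013768977/2147483648 → NEW=0, ERR=246013768977/2147483648
(3,4): OLD=7253429750165/34359738368 → NEW=255, ERR=-1508303533675/34359738368
(4,0): OLD=90426212025/536870912 → NEW=255, ERR=-46475870535/536870912
(4,1): OLD=3011387202681/17179869184 → NEW=255, ERR=-1369479439239/17179869184
(4,2): OLD=51445807637431/274877906944 → NEW=255, ERR=-18648058633289/274877906944
(4,3): OLD=735456131150713/4398046511104 → NEW=255, ERR=-386045729180807/4398046511104
(4,4): OLD=9643313273382095/70368744177664 → NEW=255, ERR=-8300716491922225/70368744177664
(5,0): OLD=40957102622987/274877906944 → NEW=255, ERR=-29136763647733/274877906944
(5,1): OLD=179405215555873/2199023255552 → NEW=0, ERR=179405215555873/2199023255552
(5,2): OLD=14218171936263273/70368744177664 → NEW=255, ERR=-3725857829041047/70368744177664
(5,3): OLD=37449566203327623/281474976710656 → NEW=255, ERR=-34326552857889657/281474976710656
(5,4): OLD=483223597844966941/4503599627370496 → NEW=0, ERR=483223597844966941/4503599627370496
(6,0): OLD=4474479053638939/35184372088832 → NEW=0, ERR=4474479053638939/35184372088832
(6,1): OLD=290009638279568469/1125899906842624 → NEW=255, ERR=2905162034699349/1125899906842624
(6,2): OLD=2446637692091998071/18014398509481984 → NEW=255, ERR=-2147033927825907849/18014398509481984
(6,3): OLD=32441979124817434461/288230376151711744 → NEW=0, ERR=32441979124817434461/288230376151711744
(6,4): OLD=1144396696245570560971/4611686018427387904 → NEW=255, ERR=-31583238453413354549/4611686018427387904
Row 0: ###.#
Row 1: #.##.
Row 2: ##.##
Row 3: #.#.#
Row 4: #####
Row 5: #.##.
Row 6: .##.#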